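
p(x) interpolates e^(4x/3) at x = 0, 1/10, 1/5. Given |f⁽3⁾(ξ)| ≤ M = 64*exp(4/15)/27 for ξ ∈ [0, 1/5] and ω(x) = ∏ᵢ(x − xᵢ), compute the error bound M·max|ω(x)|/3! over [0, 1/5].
8*sqrt(3)*exp(4/15)/91125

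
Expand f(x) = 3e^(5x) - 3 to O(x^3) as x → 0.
15*x + 75*x**2/2 + O(x**3)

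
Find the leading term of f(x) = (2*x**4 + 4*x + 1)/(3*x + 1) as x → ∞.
2*x**3/3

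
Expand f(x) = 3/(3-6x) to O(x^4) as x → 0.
1 + 2*x + 4*x**2 + 8*x**3 + O(x**4)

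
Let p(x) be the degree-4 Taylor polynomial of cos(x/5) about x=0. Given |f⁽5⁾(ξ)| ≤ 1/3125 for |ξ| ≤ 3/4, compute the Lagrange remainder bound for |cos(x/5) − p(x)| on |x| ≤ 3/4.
81/128000000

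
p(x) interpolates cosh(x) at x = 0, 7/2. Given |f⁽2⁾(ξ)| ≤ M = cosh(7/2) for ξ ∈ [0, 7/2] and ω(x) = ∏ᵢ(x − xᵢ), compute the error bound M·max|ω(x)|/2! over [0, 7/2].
49*cosh(7/2)/32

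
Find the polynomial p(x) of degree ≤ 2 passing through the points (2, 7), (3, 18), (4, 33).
2*x**2 + x - 3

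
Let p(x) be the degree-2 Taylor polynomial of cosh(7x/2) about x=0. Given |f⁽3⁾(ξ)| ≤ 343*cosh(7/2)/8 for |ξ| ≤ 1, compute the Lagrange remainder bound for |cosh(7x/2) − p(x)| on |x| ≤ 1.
343*cosh(7/2)/48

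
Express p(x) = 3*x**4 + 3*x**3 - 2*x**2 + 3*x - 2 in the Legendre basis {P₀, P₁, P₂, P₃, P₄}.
(-31/15)P₀ + (24/5)P₁ + (8/21)P₂ + (6/5)P₃ + (24/35)P₄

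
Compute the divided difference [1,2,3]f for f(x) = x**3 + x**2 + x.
7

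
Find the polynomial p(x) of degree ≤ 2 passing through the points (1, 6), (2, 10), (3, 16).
x**2 + x + 4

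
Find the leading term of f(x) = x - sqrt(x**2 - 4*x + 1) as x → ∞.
2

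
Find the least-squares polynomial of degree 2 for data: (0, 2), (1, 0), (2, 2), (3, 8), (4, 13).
11/7 + (-15/7)x + (9/7)x²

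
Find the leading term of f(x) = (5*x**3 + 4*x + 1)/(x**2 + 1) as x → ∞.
5*x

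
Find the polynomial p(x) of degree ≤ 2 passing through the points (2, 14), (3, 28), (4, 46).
2*x**2 + 4*x - 2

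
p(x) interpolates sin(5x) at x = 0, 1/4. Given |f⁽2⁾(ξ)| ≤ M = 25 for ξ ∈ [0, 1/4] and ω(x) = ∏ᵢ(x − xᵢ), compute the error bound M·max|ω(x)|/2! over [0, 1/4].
25/128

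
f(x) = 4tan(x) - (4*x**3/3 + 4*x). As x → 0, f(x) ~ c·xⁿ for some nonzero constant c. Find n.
5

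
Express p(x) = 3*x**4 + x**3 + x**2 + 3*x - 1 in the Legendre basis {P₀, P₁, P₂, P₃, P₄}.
(-1/15)P₀ + (18/5)P₁ + (50/21)P₂ + (2/5)P₃ + (24/35)P₄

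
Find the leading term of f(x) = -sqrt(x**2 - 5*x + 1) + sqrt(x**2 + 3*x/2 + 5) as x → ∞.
13/4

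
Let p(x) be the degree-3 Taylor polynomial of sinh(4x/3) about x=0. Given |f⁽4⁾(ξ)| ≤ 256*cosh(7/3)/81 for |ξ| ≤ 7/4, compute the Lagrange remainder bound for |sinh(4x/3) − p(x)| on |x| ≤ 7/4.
2401*cosh(7/3)/1944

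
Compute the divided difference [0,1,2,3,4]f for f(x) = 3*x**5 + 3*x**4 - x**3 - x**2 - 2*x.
33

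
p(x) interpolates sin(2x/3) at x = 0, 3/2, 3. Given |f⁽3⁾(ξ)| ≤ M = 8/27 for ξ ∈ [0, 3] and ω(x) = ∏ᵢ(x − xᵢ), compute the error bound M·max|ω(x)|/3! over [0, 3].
sqrt(3)/27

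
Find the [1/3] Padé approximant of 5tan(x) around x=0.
5*x/(1 - x**2/3)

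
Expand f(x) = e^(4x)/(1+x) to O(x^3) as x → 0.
1 + 3*x + 5*x**2 + O(x**3)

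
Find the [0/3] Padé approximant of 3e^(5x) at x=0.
3/(-125*x**3/6 + 25*x**2/2 - 5*x + 1)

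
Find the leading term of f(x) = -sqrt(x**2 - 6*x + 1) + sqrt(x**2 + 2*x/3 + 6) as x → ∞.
10/3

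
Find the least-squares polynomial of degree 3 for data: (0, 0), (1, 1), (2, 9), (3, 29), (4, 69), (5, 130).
13/126 + (-997/756)x + (281/252)x² + (47/54)x³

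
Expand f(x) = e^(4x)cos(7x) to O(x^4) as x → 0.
1 + 4*x - 33*x**2/2 - 262*x**3/3 + O(x**4)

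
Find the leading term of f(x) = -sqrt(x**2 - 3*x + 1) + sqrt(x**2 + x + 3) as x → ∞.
2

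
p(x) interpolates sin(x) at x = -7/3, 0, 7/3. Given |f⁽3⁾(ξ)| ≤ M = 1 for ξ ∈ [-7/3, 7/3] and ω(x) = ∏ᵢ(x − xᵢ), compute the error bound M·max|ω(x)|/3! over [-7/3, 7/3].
343*sqrt(3)/729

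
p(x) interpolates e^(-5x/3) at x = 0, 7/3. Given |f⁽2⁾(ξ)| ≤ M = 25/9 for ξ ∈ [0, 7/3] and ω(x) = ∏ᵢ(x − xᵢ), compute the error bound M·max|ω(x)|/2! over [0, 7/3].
1225/648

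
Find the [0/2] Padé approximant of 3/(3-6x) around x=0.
1/(1 - 2*x)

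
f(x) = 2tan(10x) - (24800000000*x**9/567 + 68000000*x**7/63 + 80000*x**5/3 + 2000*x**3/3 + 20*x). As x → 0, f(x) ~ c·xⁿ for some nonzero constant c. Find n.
11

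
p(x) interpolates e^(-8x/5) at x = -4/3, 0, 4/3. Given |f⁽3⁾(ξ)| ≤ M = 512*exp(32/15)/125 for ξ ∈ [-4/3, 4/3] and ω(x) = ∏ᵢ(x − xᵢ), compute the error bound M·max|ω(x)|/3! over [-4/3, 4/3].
32768*sqrt(3)*exp(32/15)/91125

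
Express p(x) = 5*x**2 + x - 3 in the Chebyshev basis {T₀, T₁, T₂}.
(-1/2)T₀ + T₁ + (5/2)T₂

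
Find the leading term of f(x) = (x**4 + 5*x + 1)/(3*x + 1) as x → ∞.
x**3/3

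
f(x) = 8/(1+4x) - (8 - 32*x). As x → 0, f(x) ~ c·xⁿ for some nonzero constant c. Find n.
2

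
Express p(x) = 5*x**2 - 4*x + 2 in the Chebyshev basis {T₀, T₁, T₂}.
(9/2)T₀ + (-4)T₁ + (5/2)T₂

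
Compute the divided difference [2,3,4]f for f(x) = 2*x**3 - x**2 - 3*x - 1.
17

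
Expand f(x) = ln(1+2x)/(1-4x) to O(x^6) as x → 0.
2*x + 6*x**2 + 80*x**3/3 + 308*x**4/3 + 6256*x**5/15 + O(x**6)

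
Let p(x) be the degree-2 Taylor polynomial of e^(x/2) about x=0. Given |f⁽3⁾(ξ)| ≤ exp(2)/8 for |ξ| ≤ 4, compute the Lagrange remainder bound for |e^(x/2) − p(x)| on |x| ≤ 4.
4*exp(2)/3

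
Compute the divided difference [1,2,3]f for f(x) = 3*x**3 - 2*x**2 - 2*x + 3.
16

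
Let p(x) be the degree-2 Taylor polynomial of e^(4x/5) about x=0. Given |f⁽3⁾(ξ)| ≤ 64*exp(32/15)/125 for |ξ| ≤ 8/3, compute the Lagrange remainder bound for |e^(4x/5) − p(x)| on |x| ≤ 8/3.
16384*exp(32/15)/10125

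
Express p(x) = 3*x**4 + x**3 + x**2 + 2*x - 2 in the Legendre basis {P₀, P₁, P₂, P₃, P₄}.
(-16/15)P₀ + (13/5)P₁ + (50/21)P₂ + (2/5)P₃ + (24/35)P₄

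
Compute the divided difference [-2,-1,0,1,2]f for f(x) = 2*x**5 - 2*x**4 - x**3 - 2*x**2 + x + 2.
-2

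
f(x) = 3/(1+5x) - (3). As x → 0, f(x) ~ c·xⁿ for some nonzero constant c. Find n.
1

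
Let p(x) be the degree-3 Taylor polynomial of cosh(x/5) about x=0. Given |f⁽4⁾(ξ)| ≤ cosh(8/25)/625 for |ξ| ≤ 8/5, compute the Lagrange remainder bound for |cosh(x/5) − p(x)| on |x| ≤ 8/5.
512*cosh(8/25)/1171875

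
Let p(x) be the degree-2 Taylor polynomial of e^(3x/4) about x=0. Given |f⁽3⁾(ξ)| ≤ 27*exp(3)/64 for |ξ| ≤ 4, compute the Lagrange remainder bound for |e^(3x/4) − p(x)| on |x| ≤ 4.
9*exp(3)/2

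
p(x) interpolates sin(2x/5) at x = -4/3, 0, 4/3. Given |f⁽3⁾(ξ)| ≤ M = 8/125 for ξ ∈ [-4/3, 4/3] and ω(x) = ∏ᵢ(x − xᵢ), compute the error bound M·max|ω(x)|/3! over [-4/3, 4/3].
512*sqrt(3)/91125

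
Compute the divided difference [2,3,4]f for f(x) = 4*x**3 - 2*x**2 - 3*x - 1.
34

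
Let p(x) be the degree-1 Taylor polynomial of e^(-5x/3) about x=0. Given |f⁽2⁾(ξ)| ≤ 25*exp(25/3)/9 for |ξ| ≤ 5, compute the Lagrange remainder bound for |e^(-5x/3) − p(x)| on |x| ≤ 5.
625*exp(25/3)/18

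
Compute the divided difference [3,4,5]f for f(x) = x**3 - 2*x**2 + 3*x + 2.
10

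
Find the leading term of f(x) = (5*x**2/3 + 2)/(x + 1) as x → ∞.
5*x/3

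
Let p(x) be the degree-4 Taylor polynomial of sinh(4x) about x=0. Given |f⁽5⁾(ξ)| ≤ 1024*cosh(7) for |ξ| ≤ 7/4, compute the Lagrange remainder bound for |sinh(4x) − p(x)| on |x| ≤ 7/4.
16807*cosh(7)/120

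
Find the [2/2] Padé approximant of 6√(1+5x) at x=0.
(375*x**2/8 + 75*x/2 + 6)/(25*x**2/16 + 15*x/4 + 1)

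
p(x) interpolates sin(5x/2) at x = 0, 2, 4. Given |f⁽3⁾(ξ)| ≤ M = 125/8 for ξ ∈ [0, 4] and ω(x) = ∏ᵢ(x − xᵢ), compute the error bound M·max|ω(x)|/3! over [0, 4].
125*sqrt(3)/27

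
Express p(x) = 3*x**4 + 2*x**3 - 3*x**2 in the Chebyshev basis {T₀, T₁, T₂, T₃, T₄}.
(-3/8)T₀ + (3/2)T₁ + (1/2)T₃ + (3/8)T₄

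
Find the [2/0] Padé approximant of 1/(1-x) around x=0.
x**2 + x + 1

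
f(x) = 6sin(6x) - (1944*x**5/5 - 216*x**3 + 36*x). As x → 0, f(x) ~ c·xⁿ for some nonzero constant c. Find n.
7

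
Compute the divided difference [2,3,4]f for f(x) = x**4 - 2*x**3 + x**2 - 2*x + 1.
38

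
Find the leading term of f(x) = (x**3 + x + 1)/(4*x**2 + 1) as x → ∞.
x/4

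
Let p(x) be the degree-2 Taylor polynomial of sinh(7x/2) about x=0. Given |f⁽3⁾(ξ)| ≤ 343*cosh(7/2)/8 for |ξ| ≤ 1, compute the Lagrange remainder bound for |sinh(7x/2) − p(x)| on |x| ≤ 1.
343*cosh(7/2)/48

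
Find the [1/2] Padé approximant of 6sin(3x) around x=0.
18*x/(3*x**2/2 + 1)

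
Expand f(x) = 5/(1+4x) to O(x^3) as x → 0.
5 - 20*x + 80*x**2 + O(x**3)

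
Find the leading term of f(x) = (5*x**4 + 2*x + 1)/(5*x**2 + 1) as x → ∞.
x**2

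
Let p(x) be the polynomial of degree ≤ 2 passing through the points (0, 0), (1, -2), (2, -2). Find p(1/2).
-5/4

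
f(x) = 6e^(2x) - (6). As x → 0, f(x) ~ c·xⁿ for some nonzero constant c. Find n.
1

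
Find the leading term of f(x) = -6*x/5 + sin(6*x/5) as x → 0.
-36*x**3/125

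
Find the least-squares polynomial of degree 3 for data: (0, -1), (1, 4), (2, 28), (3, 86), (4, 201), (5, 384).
-59/63 + (533/378)x + (37/63)x² + (157/54)x³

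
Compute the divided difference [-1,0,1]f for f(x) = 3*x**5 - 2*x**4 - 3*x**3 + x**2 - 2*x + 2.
-1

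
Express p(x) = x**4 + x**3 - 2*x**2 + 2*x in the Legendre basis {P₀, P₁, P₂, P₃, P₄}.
(-7/15)P₀ + (13/5)P₁ + (-16/21)P₂ + (2/5)P₃ + (8/35)P₄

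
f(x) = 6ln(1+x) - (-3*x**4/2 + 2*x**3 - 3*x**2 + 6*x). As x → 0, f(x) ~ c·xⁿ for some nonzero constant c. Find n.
5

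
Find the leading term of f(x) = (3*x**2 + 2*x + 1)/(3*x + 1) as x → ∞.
x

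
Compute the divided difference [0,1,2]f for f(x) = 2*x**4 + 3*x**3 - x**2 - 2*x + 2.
22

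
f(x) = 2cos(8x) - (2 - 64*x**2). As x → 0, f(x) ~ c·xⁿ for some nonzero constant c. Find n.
4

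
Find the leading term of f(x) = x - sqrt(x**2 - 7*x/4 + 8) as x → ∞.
7/8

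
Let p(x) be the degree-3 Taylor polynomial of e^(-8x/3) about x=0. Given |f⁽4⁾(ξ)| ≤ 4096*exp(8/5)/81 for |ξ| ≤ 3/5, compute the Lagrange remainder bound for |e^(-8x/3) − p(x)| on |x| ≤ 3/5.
512*exp(8/5)/1875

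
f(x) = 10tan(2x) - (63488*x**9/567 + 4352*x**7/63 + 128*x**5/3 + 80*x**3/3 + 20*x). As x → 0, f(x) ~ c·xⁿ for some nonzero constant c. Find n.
11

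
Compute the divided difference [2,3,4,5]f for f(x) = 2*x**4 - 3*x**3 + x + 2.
25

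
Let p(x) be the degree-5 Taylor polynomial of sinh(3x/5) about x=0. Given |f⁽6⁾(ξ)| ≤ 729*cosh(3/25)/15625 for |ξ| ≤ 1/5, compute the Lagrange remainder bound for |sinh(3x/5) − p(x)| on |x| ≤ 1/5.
81*cosh(3/25)/19531250000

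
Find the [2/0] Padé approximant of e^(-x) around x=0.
x**2/2 - x + 1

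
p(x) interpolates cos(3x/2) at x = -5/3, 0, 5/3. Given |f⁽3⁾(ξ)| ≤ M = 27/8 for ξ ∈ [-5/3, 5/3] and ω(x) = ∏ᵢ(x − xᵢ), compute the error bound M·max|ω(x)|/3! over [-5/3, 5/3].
125*sqrt(3)/216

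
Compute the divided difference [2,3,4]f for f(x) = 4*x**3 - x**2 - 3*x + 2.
35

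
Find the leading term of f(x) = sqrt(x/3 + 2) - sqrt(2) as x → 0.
sqrt(2)*x/12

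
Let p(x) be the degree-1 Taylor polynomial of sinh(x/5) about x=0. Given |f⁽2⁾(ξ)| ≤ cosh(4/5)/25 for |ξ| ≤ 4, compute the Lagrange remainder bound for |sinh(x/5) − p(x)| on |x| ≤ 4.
8*cosh(4/5)/25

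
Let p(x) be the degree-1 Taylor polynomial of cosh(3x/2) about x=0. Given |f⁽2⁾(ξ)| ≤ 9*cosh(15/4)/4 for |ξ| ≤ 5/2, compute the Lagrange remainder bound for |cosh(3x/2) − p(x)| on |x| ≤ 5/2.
225*cosh(15/4)/32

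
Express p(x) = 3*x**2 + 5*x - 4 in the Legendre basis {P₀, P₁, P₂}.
(-3)P₀ + (5)P₁ + (2)P₂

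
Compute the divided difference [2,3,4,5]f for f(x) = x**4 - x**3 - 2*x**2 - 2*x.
13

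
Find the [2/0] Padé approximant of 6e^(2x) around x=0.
12*x**2 + 12*x + 6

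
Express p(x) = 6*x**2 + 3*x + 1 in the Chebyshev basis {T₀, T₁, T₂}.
(4)T₀ + (3)T₁ + (3)T₂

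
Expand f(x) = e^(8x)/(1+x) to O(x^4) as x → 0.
1 + 7*x + 25*x**2 + 181*x**3/3 + O(x**4)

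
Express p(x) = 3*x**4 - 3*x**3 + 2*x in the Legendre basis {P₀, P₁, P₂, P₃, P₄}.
(3/5)P₀ + (1/5)P₁ + (12/7)P₂ + (-6/5)P₃ + (24/35)P₄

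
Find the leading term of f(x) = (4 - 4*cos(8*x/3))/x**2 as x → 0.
128/9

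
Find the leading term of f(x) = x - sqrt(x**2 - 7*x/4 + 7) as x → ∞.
7/8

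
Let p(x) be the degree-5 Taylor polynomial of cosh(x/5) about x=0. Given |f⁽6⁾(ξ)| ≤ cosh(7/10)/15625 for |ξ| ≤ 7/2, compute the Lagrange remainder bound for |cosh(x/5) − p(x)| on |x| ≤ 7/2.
117649*cosh(7/10)/720000000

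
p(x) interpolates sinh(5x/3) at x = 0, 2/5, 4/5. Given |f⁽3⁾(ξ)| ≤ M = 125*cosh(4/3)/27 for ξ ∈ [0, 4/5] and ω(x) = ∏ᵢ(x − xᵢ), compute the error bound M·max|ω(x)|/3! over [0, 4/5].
8*sqrt(3)*cosh(4/3)/729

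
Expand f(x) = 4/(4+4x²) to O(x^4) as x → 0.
1 - x**2 + O(x**4)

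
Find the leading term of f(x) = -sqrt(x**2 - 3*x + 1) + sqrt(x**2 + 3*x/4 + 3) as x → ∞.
15/8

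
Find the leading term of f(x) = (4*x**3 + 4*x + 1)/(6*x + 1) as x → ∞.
2*x**2/3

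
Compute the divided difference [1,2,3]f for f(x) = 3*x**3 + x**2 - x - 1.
19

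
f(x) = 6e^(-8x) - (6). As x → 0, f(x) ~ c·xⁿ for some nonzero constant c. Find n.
1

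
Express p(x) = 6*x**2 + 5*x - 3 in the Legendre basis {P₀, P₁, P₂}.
-P₀ + (5)P₁ + (4)P₂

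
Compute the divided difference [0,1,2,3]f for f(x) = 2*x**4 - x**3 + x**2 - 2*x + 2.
11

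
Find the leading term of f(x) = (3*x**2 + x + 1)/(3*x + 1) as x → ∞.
x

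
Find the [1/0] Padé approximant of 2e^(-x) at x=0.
2 - 2*x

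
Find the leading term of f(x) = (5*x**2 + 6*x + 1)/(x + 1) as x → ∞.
5*x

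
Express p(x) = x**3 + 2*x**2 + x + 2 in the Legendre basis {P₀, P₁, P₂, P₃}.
(8/3)P₀ + (8/5)P₁ + (4/3)P₂ + (2/5)P₃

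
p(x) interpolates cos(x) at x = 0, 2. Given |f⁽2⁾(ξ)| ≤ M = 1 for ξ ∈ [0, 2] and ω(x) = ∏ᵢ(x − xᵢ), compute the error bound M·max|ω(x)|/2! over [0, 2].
1/2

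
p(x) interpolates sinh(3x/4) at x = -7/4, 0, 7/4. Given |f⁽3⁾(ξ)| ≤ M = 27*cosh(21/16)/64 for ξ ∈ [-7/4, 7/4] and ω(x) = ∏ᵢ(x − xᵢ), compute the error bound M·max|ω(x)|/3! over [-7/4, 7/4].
343*sqrt(3)*cosh(21/16)/4096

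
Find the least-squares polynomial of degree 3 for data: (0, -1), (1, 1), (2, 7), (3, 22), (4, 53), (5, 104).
-62/63 + (358/189)x + (-215/252)x² + (101/108)x³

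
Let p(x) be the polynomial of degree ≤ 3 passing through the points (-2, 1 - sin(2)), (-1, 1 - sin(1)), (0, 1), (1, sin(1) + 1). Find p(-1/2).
-5*sin(1)/8 + sin(2)/16 + 1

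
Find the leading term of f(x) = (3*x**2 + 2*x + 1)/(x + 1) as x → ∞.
3*x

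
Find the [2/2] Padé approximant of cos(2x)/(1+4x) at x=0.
(-43*x**2/21 + 2*x/21 + 1)/(x**2/3 + 86*x/21 + 1)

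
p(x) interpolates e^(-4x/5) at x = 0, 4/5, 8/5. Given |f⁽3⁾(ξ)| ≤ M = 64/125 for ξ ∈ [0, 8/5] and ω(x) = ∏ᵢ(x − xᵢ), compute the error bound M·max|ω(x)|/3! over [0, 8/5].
4096*sqrt(3)/421875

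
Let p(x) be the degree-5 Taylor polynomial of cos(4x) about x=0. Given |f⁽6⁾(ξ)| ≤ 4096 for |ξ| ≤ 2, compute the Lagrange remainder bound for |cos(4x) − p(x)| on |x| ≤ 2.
16384/45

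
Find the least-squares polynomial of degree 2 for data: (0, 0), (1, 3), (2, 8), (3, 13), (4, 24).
2/7 + (43/35)x + (8/7)x²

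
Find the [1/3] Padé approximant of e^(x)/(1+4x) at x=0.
(15*x/44 + 1)/(169*x**3/264 - 109*x**2/44 + 147*x/44 + 1)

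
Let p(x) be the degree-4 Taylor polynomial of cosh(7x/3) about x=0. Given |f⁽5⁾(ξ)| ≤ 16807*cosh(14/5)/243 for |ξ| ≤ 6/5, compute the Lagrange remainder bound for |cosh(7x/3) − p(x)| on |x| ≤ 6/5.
67228*cosh(14/5)/46875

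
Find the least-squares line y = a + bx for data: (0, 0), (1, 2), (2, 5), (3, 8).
a = -3/10, b = 27/10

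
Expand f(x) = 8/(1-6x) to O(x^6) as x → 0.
8 + 48*x + 288*x**2 + 1728*x**3 + 10368*x**4 + 62208*x**5 + O(x**6)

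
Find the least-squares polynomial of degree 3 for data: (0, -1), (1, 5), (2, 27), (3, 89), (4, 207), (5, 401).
-17/21 + (22/9)x + (-11/21)x² + (29/9)x³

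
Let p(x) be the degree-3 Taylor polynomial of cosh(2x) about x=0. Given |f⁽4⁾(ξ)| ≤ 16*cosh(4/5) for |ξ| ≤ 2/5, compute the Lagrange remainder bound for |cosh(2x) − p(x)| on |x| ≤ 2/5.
32*cosh(4/5)/1875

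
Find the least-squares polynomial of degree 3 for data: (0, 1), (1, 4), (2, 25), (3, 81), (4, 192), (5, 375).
41/42 + (127/252)x + (-5/12)x² + (55/18)x³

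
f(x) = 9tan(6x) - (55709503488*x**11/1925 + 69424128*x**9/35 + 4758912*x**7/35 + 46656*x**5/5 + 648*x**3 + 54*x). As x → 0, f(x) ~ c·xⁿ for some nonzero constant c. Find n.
13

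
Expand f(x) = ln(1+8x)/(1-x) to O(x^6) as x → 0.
8*x - 24*x**2 + 440*x**3/3 - 2632*x**4/3 + 85144*x**5/15 + O(x**6)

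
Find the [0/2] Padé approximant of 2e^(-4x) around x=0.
2/(8*x**2 + 4*x + 1)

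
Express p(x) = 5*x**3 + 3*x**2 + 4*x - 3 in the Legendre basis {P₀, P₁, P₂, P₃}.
(-2)P₀ + (7)P₁ + (2)P₂ + (2)P₃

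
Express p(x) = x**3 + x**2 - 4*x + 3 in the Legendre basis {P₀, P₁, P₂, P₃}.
(10/3)P₀ + (-17/5)P₁ + (2/3)P₂ + (2/5)P₃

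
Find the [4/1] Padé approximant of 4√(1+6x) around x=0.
(243*x**4/10 - 108*x**3/5 + 162*x**2/5 + 144*x/5 + 4)/(21*x/5 + 1)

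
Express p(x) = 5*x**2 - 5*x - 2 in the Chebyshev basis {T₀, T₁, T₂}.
(1/2)T₀ + (-5)T₁ + (5/2)T₂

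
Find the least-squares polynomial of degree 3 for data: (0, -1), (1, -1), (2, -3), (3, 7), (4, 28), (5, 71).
-11/14 + (41/84)x + (-37/14)x² + (13/12)x³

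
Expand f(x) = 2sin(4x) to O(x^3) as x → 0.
8*x + O(x**3)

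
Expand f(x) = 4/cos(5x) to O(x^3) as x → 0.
4 + 50*x**2 + O(x**3)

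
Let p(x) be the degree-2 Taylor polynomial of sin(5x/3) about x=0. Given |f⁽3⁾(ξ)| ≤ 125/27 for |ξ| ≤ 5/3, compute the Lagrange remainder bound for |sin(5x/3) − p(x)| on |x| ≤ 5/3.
15625/4374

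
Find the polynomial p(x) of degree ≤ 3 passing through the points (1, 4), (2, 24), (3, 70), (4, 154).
2*x**3 + x**2 + 3*x - 2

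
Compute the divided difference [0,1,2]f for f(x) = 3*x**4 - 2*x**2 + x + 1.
19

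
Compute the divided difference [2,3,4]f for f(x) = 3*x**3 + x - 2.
27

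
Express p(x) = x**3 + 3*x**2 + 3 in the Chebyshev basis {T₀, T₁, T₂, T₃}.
(9/2)T₀ + (3/4)T₁ + (3/2)T₂ + (1/4)T₃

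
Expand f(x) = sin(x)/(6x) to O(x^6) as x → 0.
1/6 - x**2/36 + x**4/720 + O(x**6)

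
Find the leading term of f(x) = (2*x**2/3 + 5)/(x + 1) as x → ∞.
2*x/3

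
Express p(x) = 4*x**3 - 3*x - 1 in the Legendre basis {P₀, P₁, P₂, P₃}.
-P₀ + (-3/5)P₁ + (8/5)P₃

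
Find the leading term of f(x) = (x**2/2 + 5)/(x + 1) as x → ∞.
x/2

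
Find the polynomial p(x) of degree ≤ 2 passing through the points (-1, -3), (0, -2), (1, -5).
-2*x**2 - x - 2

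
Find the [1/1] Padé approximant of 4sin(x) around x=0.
4*x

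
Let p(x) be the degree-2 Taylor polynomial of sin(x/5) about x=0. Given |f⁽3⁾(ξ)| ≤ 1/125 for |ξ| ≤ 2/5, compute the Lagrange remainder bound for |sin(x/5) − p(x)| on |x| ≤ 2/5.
4/46875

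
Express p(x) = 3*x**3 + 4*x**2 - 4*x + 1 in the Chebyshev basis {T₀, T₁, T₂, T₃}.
(3)T₀ + (-7/4)T₁ + (2)T₂ + (3/4)T₃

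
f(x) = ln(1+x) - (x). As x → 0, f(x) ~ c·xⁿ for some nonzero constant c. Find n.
2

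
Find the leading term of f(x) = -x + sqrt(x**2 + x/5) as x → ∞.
1/10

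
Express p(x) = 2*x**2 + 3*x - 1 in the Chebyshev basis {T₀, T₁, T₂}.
(3)T₁ + T₂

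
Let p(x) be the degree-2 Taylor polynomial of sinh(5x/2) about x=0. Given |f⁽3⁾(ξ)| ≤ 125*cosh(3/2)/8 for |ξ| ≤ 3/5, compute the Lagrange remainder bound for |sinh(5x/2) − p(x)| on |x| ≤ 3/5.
9*cosh(3/2)/16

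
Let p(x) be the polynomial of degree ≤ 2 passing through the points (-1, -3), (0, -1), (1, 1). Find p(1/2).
0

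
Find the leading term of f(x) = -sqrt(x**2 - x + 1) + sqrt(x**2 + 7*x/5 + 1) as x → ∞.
6/5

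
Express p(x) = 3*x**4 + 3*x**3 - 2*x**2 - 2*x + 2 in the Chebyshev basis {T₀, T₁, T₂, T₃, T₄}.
(17/8)T₀ + (1/4)T₁ + (1/2)T₂ + (3/4)T₃ + (3/8)T₄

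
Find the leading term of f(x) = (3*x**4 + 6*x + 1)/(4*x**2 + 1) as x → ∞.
3*x**2/4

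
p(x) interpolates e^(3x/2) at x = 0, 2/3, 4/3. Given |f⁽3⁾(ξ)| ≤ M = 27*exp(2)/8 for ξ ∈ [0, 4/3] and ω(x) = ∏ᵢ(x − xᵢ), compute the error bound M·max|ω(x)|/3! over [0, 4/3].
sqrt(3)*exp(2)/27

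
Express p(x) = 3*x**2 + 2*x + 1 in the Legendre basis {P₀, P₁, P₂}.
(2)P₀ + (2)P₁ + (2)P₂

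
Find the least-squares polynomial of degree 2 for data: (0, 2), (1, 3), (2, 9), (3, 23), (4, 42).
73/35 + (-18/7)x + (22/7)x²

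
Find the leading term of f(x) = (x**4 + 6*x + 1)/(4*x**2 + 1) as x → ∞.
x**2/4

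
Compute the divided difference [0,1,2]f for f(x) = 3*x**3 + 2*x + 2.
9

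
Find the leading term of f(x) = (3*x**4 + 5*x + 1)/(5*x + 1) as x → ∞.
3*x**3/5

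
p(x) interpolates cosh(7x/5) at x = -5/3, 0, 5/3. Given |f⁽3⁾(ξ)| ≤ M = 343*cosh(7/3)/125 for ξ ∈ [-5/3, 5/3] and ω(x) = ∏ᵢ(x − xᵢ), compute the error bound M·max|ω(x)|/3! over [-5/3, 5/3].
343*sqrt(3)*cosh(7/3)/729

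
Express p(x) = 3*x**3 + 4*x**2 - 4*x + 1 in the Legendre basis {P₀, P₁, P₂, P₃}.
(7/3)P₀ + (-11/5)P₁ + (8/3)P₂ + (6/5)P₃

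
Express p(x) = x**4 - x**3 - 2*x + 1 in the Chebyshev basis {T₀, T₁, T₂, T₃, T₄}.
(11/8)T₀ + (-11/4)T₁ + (1/2)T₂ + (-1/4)T₃ + (1/8)T₄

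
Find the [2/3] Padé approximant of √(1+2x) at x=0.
(7*x**2/4 + 14*x/5 + 1)/(-x**3/20 + 9*x**2/20 + 9*x/5 + 1)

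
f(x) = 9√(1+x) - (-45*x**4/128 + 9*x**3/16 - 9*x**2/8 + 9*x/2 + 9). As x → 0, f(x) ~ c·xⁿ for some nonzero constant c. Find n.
5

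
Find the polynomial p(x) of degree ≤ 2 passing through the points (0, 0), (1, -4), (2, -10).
-x**2 - 3*x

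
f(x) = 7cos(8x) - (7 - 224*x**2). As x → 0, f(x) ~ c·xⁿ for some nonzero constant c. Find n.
4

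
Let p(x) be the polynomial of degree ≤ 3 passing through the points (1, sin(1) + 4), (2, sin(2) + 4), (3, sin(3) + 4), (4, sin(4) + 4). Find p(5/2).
-sin(1)/16 - sin(4)/16 + 9*sin(3)/16 + 9*sin(2)/16 + 4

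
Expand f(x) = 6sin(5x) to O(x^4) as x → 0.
30*x - 125*x**3 + O(x**4)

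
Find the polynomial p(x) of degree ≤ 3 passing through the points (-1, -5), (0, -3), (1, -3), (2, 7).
2*x**3 - x**2 - x - 3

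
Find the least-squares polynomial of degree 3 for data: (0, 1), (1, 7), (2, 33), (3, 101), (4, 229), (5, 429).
85/63 + (-206/189)x + (353/126)x² + (157/54)x³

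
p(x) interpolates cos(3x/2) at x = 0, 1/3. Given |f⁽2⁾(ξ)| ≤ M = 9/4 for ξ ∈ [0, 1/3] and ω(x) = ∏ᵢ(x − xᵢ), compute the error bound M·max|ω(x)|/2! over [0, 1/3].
1/32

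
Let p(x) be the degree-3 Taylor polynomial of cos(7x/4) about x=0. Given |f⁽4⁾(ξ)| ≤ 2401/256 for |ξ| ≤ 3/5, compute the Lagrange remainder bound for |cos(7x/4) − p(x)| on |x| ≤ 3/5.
64827/1280000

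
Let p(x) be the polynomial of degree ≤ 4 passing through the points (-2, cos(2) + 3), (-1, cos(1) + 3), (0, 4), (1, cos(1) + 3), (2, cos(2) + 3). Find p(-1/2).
-cos(2)/64 + 5*cos(1)/16 + 237/64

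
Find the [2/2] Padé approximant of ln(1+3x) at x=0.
3*x*(3*x + 2)/(2*(3*x**2/2 + 3*x + 1))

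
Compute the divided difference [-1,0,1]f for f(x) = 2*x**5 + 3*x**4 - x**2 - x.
2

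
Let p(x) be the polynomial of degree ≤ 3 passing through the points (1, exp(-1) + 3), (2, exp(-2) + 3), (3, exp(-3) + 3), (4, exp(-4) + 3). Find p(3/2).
(-5*e + 1 + 5*exp(3) + 15*exp(2) + 48*exp(4))*exp(-4)/16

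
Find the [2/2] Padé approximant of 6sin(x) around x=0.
6*x/(x**2/6 + 1)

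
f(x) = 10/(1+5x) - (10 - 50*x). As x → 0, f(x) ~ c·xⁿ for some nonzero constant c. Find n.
2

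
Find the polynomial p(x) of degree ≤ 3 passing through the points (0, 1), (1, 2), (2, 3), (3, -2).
-x**3 + 3*x**2 - x + 1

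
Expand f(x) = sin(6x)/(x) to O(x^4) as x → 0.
6 - 36*x**2 + O(x**4)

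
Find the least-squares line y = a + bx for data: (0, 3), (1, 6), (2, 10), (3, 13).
a = 29/10, b = 17/5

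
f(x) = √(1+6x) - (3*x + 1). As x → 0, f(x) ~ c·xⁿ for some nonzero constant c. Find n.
2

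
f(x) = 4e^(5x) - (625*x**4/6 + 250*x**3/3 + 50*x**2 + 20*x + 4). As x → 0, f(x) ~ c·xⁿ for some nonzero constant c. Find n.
5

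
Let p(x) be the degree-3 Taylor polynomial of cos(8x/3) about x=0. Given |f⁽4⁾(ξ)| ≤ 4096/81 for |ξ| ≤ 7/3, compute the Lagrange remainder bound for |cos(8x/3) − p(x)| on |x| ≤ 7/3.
1229312/19683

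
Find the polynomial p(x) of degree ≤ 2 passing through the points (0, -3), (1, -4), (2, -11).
-3*x**2 + 2*x - 3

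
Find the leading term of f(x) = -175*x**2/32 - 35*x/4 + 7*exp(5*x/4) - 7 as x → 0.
875*x**3/384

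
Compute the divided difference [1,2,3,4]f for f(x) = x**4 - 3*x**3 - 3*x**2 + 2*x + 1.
7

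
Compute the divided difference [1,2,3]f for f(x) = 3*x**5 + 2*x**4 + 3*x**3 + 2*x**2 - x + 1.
340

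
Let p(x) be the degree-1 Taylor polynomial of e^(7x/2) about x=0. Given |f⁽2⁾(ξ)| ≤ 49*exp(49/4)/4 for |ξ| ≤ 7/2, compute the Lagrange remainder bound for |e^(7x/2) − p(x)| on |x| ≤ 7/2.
2401*exp(49/4)/32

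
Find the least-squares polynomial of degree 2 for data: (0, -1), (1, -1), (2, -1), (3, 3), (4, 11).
-19/35 + (-102/35)x + (10/7)x²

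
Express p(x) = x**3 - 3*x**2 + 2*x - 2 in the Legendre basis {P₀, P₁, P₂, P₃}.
(-3)P₀ + (13/5)P₁ + (-2)P₂ + (2/5)P₃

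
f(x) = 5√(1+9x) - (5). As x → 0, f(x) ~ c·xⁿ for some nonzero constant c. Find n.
1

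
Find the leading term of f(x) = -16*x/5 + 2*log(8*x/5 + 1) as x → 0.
-64*x**2/25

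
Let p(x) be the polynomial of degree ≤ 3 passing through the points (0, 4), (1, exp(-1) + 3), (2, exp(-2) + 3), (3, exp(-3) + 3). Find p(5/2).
(-5*exp(2) + 5 + 15*e + 49*exp(3))*exp(-3)/16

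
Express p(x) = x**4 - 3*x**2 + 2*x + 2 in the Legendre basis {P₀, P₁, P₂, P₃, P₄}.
(6/5)P₀ + (2)P₁ + (-10/7)P₂ + (8/35)P₄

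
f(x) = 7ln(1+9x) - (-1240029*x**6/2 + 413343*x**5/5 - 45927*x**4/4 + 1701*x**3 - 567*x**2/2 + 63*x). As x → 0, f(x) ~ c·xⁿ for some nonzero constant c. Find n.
7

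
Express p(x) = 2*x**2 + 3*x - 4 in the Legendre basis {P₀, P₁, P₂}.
(-10/3)P₀ + (3)P₁ + (4/3)P₂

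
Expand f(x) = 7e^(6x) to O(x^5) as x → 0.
7 + 42*x + 126*x**2 + 252*x**3 + 378*x**4 + O(x**5)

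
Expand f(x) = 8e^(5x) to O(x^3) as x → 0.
8 + 40*x + 100*x**2 + O(x**3)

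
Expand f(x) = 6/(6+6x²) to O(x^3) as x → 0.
1 - x**2 + O(x**3)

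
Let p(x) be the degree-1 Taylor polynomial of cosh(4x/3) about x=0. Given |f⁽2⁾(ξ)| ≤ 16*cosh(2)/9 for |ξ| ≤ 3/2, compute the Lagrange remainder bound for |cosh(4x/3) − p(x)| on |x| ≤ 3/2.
2*cosh(2)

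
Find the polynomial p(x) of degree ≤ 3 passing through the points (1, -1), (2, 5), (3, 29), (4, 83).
2*x**3 - 3*x**2 + x - 1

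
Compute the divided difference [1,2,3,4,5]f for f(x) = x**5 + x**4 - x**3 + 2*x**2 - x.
16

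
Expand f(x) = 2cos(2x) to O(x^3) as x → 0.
2 - 4*x**2 + O(x**3)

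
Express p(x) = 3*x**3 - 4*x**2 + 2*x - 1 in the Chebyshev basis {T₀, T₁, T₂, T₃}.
(-3)T₀ + (17/4)T₁ + (-2)T₂ + (3/4)T₃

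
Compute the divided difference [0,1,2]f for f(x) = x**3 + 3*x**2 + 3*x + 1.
6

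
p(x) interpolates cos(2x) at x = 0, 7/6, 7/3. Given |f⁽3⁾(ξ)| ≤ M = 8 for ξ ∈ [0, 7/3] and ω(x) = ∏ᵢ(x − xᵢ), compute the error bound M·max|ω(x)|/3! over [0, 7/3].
343*sqrt(3)/729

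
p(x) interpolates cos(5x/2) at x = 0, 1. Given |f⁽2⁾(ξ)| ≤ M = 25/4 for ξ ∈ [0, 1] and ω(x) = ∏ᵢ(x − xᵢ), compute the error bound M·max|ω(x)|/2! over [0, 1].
25/32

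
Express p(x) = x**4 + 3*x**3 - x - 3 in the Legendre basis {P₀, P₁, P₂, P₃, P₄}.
(-14/5)P₀ + (4/5)P₁ + (4/7)P₂ + (6/5)P₃ + (8/35)P₄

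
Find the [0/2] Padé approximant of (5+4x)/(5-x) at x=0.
1/(4*x**2/5 - x + 1)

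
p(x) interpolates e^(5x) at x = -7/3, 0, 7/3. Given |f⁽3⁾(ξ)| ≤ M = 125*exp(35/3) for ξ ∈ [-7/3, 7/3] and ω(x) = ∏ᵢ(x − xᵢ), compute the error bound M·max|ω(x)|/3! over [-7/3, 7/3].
42875*sqrt(3)*exp(35/3)/729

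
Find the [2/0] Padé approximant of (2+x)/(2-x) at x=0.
x**2/2 + x + 1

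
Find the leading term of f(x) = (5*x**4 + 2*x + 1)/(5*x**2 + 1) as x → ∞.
x**2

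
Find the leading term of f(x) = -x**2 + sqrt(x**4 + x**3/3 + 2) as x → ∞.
x/6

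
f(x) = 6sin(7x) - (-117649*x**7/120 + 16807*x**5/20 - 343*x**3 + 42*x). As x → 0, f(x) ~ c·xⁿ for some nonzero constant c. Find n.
9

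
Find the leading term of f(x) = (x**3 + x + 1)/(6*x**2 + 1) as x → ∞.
x/6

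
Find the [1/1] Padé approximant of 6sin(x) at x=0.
6*x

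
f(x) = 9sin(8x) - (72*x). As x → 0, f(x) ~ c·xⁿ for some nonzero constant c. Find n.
3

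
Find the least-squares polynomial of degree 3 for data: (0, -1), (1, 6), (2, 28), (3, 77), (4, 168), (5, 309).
-113/126 + (2279/756)x + (407/252)x² + (55/27)x³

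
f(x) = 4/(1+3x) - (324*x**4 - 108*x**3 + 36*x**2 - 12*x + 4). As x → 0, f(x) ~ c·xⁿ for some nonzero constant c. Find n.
5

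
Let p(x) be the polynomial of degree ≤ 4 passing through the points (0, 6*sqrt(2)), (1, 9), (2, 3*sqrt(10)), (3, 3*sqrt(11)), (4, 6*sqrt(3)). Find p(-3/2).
-6237/32 - 1155*sqrt(11)/32 + 945*sqrt(3)/64 + 3465*sqrt(2)/64 + 4455*sqrt(10)/64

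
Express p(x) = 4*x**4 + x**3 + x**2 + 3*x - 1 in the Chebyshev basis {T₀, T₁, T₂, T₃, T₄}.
T₀ + (15/4)T₁ + (5/2)T₂ + (1/4)T₃ + (1/2)T₄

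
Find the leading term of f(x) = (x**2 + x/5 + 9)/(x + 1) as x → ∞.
x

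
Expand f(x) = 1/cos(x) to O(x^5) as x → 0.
1 + x**2/2 + 5*x**4/24 + O(x**5)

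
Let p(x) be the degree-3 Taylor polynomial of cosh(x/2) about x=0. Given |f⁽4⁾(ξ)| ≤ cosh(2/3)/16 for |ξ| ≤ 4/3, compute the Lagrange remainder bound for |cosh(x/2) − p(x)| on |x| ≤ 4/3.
2*cosh(2/3)/243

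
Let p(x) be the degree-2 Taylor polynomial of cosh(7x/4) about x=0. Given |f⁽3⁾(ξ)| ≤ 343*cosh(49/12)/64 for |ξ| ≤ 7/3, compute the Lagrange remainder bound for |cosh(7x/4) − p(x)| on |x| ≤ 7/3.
117649*cosh(49/12)/10368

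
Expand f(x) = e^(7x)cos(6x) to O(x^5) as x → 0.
1 + 7*x + 13*x**2/2 - 413*x**3/6 - 6887*x**4/24 + O(x**5)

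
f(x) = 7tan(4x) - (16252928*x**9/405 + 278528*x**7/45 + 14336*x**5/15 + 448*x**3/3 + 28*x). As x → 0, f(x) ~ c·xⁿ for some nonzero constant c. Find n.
11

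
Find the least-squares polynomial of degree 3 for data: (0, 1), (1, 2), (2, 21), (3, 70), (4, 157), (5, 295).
1 + (-67/14)x + (111/28)x² + (7/4)x³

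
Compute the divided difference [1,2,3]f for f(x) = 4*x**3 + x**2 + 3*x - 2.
25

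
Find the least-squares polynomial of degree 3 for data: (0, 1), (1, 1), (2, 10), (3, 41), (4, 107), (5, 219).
67/63 + (-313/378)x + (-187/126)x² + (56/27)x³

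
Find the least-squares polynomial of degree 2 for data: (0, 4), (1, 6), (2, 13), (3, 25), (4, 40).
134/35 + (17/70)x + (31/14)x²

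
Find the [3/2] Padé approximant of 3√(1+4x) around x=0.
(6*x**3 + 27*x**2 + 18*x + 3)/(3*x**2 + 4*x + 1)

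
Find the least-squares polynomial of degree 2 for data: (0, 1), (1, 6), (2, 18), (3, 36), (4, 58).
5/7 + (104/35)x + (20/7)x²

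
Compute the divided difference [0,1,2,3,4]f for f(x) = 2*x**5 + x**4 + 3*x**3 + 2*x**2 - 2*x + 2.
21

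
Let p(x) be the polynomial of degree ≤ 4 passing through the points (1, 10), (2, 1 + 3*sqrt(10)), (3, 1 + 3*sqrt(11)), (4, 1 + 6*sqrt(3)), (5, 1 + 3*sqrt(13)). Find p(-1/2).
-2079*sqrt(10)/32 - 1155*sqrt(3)/16 + 945*sqrt(13)/128 + 10523/128 + 4455*sqrt(11)/64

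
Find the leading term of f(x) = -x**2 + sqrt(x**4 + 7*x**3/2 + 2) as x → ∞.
7*x/4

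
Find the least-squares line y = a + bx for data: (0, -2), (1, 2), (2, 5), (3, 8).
a = -17/10, b = 33/10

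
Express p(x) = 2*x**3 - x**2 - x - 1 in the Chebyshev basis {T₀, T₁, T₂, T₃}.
(-3/2)T₀ + (1/2)T₁ + (-1/2)T₂ + (1/2)T₃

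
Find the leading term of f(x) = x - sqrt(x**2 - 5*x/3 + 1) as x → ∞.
5/6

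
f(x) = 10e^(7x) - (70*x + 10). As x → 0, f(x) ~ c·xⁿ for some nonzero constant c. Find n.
2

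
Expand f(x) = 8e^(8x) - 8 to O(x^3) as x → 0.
64*x + 256*x**2 + O(x**3)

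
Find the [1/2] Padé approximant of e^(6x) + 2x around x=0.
(130*x/23 + 1)/(18*x**2/23 - 54*x/23 + 1)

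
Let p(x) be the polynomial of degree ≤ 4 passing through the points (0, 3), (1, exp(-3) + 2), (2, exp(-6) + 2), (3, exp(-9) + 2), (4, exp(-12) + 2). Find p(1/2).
(-70*exp(6) - 5 + 28*exp(3) + 140*exp(9) + 291*exp(12))*exp(-12)/128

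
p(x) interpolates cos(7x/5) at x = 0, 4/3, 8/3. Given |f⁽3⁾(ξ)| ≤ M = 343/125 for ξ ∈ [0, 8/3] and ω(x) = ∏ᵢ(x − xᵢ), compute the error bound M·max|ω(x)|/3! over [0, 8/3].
21952*sqrt(3)/91125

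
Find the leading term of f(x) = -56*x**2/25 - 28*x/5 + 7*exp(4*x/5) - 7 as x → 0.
224*x**3/375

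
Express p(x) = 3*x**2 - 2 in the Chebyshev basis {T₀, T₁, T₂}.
(-1/2)T₀ + (3/2)T₂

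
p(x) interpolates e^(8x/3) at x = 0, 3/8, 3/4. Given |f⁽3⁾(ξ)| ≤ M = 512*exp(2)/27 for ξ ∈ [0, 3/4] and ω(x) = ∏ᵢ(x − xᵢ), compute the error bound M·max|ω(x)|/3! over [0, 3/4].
sqrt(3)*exp(2)/27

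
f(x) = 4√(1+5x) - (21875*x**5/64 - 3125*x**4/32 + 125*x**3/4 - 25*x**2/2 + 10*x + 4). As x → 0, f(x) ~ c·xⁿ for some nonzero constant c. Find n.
6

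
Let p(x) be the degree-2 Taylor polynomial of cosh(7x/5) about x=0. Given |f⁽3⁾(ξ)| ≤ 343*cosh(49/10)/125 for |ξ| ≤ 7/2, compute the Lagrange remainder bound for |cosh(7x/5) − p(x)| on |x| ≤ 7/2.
117649*cosh(49/10)/6000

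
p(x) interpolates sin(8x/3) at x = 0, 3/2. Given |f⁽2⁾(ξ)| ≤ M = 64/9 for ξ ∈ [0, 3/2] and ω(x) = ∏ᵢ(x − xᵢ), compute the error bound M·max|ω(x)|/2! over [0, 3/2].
2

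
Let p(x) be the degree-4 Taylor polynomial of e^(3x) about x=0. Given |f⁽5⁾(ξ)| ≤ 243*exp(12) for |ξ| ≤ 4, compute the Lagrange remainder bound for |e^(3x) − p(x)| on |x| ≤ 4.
10368*exp(12)/5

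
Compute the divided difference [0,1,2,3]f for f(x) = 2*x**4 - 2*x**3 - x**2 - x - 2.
10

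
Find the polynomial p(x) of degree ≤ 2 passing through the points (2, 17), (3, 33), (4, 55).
3*x**2 + x + 3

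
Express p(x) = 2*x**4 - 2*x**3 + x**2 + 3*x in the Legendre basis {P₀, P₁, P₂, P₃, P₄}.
(11/15)P₀ + (9/5)P₁ + (38/21)P₂ + (-4/5)P₃ + (16/35)P₄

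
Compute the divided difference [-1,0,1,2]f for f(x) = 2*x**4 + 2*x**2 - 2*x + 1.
4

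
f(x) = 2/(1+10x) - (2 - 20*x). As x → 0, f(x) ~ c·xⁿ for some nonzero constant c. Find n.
2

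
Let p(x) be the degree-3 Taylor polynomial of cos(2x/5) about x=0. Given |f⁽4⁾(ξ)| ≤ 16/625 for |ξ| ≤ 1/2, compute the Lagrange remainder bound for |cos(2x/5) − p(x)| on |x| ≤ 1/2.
1/15000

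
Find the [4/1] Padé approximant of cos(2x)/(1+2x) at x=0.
(2*x**4/3 - 2*x**2 + 1)/(2*x + 1)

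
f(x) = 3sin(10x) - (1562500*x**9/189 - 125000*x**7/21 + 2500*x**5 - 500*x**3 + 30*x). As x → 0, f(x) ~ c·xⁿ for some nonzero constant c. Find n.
11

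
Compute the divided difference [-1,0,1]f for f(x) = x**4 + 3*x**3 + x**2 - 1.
2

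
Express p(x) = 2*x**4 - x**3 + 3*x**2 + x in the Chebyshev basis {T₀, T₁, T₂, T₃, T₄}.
(9/4)T₀ + (1/4)T₁ + (5/2)T₂ + (-1/4)T₃ + (1/4)T₄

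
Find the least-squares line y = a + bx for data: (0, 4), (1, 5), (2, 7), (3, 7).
a = 41/10, b = 11/10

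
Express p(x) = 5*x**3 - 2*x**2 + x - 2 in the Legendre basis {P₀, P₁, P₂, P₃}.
(-8/3)P₀ + (4)P₁ + (-4/3)P₂ + (2)P₃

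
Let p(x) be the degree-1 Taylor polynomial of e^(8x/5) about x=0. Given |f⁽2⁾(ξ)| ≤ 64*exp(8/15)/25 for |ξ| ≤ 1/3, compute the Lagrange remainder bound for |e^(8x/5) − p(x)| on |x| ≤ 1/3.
32*exp(8/15)/225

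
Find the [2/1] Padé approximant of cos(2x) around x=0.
1 - 2*x**2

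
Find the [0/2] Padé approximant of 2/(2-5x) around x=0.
1/(1 - 5*x/2)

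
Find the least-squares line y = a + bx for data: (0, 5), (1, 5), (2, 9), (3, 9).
a = 23/5, b = 8/5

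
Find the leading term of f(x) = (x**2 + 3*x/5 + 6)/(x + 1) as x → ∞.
x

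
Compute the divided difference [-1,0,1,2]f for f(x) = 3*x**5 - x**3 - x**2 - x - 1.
14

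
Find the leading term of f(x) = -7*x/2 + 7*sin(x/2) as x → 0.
-7*x**3/48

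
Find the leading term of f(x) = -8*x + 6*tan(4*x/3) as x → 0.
128*x**3/27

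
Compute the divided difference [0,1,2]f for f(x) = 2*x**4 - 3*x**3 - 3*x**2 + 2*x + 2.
2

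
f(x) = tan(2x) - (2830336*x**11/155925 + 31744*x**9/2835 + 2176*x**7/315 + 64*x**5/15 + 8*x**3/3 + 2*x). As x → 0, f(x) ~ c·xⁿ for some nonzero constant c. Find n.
13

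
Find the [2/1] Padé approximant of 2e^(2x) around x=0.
(4*x**2/3 + 8*x/3 + 2)/(1 - 2*x/3)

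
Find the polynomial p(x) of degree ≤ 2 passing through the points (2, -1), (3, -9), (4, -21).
-2*x**2 + 2*x + 3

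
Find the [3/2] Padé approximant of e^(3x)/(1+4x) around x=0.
(7227*x**3/5740 + 1899*x**2/820 + 3267*x/1435 + 1)/(-16689*x**2/5740 + 4702*x/1435 + 1)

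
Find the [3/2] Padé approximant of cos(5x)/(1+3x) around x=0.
(425*x**3/28 - 425*x**2/84 - 3*x + 1)/(1 - 131*x**2/84)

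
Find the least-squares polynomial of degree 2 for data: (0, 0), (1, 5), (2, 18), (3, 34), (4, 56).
-11/35 + (247/70)x + (37/14)x²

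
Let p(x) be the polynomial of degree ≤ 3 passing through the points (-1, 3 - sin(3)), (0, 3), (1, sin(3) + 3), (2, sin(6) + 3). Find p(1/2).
-sin(6)/16 + 5*sin(3)/8 + 3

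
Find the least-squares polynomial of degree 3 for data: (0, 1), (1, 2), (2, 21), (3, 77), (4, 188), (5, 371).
15/14 + (-73/28)x + (9/28)x² + (3)x³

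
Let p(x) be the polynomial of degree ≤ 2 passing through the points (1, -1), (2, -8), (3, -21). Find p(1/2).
1/4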